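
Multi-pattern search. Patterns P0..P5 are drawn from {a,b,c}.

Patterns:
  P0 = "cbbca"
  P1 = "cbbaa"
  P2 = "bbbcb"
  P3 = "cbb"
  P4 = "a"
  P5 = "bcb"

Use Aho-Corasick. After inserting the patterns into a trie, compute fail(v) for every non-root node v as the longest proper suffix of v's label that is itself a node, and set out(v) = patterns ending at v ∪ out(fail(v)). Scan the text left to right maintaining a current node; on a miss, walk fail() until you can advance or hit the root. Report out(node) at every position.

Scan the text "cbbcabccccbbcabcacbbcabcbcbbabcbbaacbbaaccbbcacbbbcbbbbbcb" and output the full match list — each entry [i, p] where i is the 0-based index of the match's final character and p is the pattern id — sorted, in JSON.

Build automaton:
Trie (insert patterns):
  n0 'ε': a→13 b→8 c→1
  n1 'c': b→2
  n2 'cb': b→3
  n3 'cbb': a→6 c→4  ←P3
  n4 'cbbc': a→5
  n5 'cbbca': ·  ←P0
  n6 'cbba': a→7
  n7 'cbbaa': ·  ←P1
  n8 'b': b→9 c→14
  n9 'bb': b→10
  n10 'bbb': c→11
  n11 'bbbc': b→12
  n12 'bbbcb': ·  ←P2
  n13 'a': ·  ←P4
  n14 'bc': b→15
  n15 'bcb': ·  ←P5

Failure links (BFS by depth):
  fail(1) 'c': from fail(0)=0 chase 'c': 0 ⇒ 0;  out=∅∪out(0)=∅
  fail(8) 'b': from fail(0)=0 chase 'b': 0 ⇒ 0;  out=∅∪out(0)=∅
  fail(13) 'a': from fail(0)=0 chase 'a': 0 ⇒ 0;  out={4}∪out(0)={4}
  fail(2) 'cb': from fail(1)=0 chase 'b': 0 ⇒ 8;  out=∅∪out(8)=∅
  fail(9) 'bb': from fail(8)=0 chase 'b': 0 ⇒ 8;  out=∅∪out(8)=∅
  fail(14) 'bc': from fail(8)=0 chase 'c': 0 ⇒ 1;  out=∅∪out(1)=∅
  fail(3) 'cbb': from fail(2)=8 chase 'b': 8 ⇒ 9;  out={3}∪out(9)={3}
  fail(10) 'bbb': from fail(9)=8 chase 'b': 8 ⇒ 9;  out=∅∪out(9)=∅
  fail(15) 'bcb': from fail(14)=1 chase 'b': 1 ⇒ 2;  out={5}∪out(2)={5}
  fail(4) 'cbbc': from fail(3)=9 chase 'c': 9→8 ⇒ 14;  out=∅∪out(14)=∅
  fail(6) 'cbba': from fail(3)=9 chase 'a': 9→8→0 ⇒ 13;  out=∅∪out(13)={4}
  fail(11) 'bbbc': from fail(10)=9 chase 'c': 9→8 ⇒ 14;  out=∅∪out(14)=∅
  fail(5) 'cbbca': from fail(4)=14 chase 'a': 14→1→0 ⇒ 13;  out={0}∪out(13)={0,4}
  fail(7) 'cbbaa': from fail(6)=13 chase 'a': 13→0 ⇒ 13;  out={1}∪out(13)={1,4}
  fail(12) 'bbbcb': from fail(11)=14 chase 'b': 14 ⇒ 15;  out={2}∪out(15)={2,5}

Scan:
i=0 'c': node 0→1
i=1 'b': node 1→2
i=2 'b': node 2→3  ** P3@[0:2]
i=3 'c': node 3→4
i=4 'a': node 4→5  ** P0@[0:4],P4@[4:4]
i=5 'b': node 5→8 (fail-walked)
i=6 'c': node 8→14
i=7 'c': node 14→1 (fail-walked)
i=8 'c': node 1→1 (fail-walked)
i=9 'c': node 1→1 (fail-walked)
i=10 'b': node 1→2
i=11 'b': node 2→3  ** P3@[9:11]
i=12 'c': node 3→4
i=13 'a': node 4→5  ** P0@[9:13],P4@[13:13]
i=14 'b': node 5→8 (fail-walked)
i=15 'c': node 8→14
i=16 'a': node 14→13 (fail-walked)  ** P4@[16:16]
i=17 'c': node 13→1 (fail-walked)
i=18 'b': node 1→2
i=19 'b': node 2→3  ** P3@[17:19]
i=20 'c': node 3→4
i=21 'a': node 4→5  ** P0@[17:21],P4@[21:21]
i=22 'b': node 5→8 (fail-walked)
i=23 'c': node 8→14
i=24 'b': node 14→15  ** P5@[22:24]
i=25 'c': node 15→14 (fail-walked)
i=26 'b': node 14→15  ** P5@[24:26]
i=27 'b': node 15→3 (fail-walked)  ** P3@[25:27]
i=28 'a': node 3→6  ** P4@[28:28]
i=29 'b': node 6→8 (fail-walked)
i=30 'c': node 8→14
i=31 'b': node 14→15  ** P5@[29:31]
i=32 'b': node 15→3 (fail-walked)  ** P3@[30:32]
i=33 'a': node 3→6  ** P4@[33:33]
i=34 'a': node 6→7  ** P1@[30:34],P4@[34:34]
i=35 'c': node 7→1 (fail-walked)
i=36 'b': node 1→2
i=37 'b': node 2→3  ** P3@[35:37]
i=38 'a': node 3→6  ** P4@[38:38]
i=39 'a': node 6→7  ** P1@[35:39],P4@[39:39]
i=40 'c': node 7→1 (fail-walked)
i=41 'c': node 1→1 (fail-walked)
i=42 'b': node 1→2
i=43 'b': node 2→3  ** P3@[41:43]
i=44 'c': node 3→4
i=45 'a': node 4→5  ** P0@[41:45],P4@[45:45]
i=46 'c': node 5→1 (fail-walked)
i=47 'b': node 1→2
i=48 'b': node 2→3  ** P3@[46:48]
i=49 'b': node 3→10 (fail-walked)
i=50 'c': node 10→11
i=51 'b': node 11→12  ** P2@[47:51],P5@[49:51]
i=52 'b': node 12→3 (fail-walked)  ** P3@[50:52]
i=53 'b': node 3→10 (fail-walked)
i=54 'b': node 10→10 (fail-walked)
i=55 'b': node 10→10 (fail-walked)
i=56 'c': node 10→11
i=57 'b': node 11→12  ** P2@[53:57],P5@[55:57]

Result: [[2,3],[4,0],[4,4],[11,3],[13,0],[13,4],[16,4],[19,3],[21,0],[21,4],[24,5],[26,5],[27,3],[28,4],[31,5],[32,3],[33,4],[34,1],[34,4],[37,3],[38,4],[39,1],[39,4],[43,3],[45,0],[45,4],[48,3],[51,2],[51,5],[52,3],[57,2],[57,5]]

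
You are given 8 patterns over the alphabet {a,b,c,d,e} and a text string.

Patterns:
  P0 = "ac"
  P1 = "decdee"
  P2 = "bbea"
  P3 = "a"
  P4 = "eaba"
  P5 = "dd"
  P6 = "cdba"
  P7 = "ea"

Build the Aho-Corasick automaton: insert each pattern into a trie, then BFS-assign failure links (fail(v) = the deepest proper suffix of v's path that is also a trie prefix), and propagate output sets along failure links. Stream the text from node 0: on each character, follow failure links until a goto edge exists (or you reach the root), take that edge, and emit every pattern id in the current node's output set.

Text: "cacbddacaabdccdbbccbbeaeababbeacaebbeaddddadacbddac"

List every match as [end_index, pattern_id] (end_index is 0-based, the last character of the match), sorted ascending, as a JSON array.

Construct AC machine:
Trie nodes:
  0='ε' goto a→1 b→9 c→18 d→3 e→13
  1='a' goto c→2  ←P3
  2='ac' goto ·  ←P0
  3='d' goto d→17 e→4
  4='de' goto c→5
  5='dec' goto d→6
  6='decd' goto e→7
  7='decde' goto e→8
  8='decdee' goto ·  ←P1
  9='b' goto b→10
  10='bb' goto e→11
  11='bbe' goto a→12
  12='bbea' goto ·  ←P2
  13='e' goto a→14
  14='ea' goto b→15  ←P7
  15='eab' goto a→16
  16='eaba' goto ·  ←P4
  17='dd' goto ·  ←P5
  18='c' goto d→19
  19='cd' goto b→20
  20='cdb' goto a→21
  21='cdba' goto ·  ←P6

BFS fail/out derivation:
  n1('a'): parent n0 fail=0; on 'a' 0 → fail=0;  out {3}∪∅={3}
  n3('d'): parent n0 fail=0; on 'd' 0 → fail=0;  out ∅∪∅=∅
  n9('b'): parent n0 fail=0; on 'b' 0 → fail=0;  out ∅∪∅=∅
  n13('e'): parent n0 fail=0; on 'e' 0 → fail=0;  out ∅∪∅=∅
  n18('c'): parent n0 fail=0; on 'c' 0 → fail=0;  out ∅∪∅=∅
  n2('ac'): parent n1 fail=0; on 'c' 0 → fail=18;  out {0}∪∅={0}
  n4('de'): parent n3 fail=0; on 'e' 0 → fail=13;  out ∅∪∅=∅
  n10('bb'): parent n9 fail=0; on 'b' 0 → fail=9;  out ∅∪∅=∅
  n14('ea'): parent n13 fail=0; on 'a' 0 → fail=1;  out {7}∪{3}={3,7}
  n17('dd'): parent n3 fail=0; on 'd' 0 → fail=3;  out {5}∪∅={5}
  n19('cd'): parent n18 fail=0; on 'd' 0 → fail=3;  out ∅∪∅=∅
  n5('dec'): parent n4 fail=13; on 'c' 13→0 → fail=18;  out ∅∪∅=∅
  n11('bbe'): parent n10 fail=9; on 'e' 9→0 → fail=13;  out ∅∪∅=∅
  n15('eab'): parent n14 fail=1; on 'b' 1→0 → fail=9;  out ∅∪∅=∅
  n20('cdb'): parent n19 fail=3; on 'b' 3→0 → fail=9;  out ∅∪∅=∅
  n6('decd'): parent n5 fail=18; on 'd' 18 → fail=19;  out ∅∪∅=∅
  n12('bbea'): parent n11 fail=13; on 'a' 13 → fail=14;  out {2}∪{3,7}={2,3,7}
  n16('eaba'): parent n15 fail=9; on 'a' 9→0 → fail=1;  out {4}∪{3}={3,4}
  n21('cdba'): parent n20 fail=9; on 'a' 9→0 → fail=1;  out {6}∪{3}={3,6}
  n7('decde'): parent n6 fail=19; on 'e' 19→3 → fail=4;  out ∅∪∅=∅
  n8('decdee'): parent n7 fail=4; on 'e' 4→13→0 → fail=13;  out {1}∪∅={1}

Text stream:
[0] read 'c'  n0⇒n18
[1] read 'a'  n18⇒n1 ·f  → match P3@[1:1]
[2] read 'c'  n1⇒n2  → match P0@[1:2]
[3] read 'b'  n2⇒n9 ·f
[4] read 'd'  n9⇒n3 ·f
[5] read 'd'  n3⇒n17  → match P5@[4:5]
[6] read 'a'  n17⇒n1 ·f  → match P3@[6:6]
[7] read 'c'  n1⇒n2  → match P0@[6:7]
[8] read 'a'  n2⇒n1 ·f  → match P3@[8:8]
[9] read 'a'  n1⇒n1 ·f  → match P3@[9:9]
[10] read 'b'  n1⇒n9 ·f
[11] read 'd'  n9⇒n3 ·f
[12] read 'c'  n3⇒n18 ·f
[13] read 'c'  n18⇒n18 ·f
[14] read 'd'  n18⇒n19
[15] read 'b'  n19⇒n20
[16] read 'b'  n20⇒n10 ·f
[17] read 'c'  n10⇒n18 ·f
[18] read 'c'  n18⇒n18 ·f
[19] read 'b'  n18⇒n9 ·f
[20] read 'b'  n9⇒n10
[21] read 'e'  n10⇒n11
[22] read 'a'  n11⇒n12  → match P2@[19:22],P3@[22:22],P7@[21:22]
[23] read 'e'  n12⇒n13 ·f
[24] read 'a'  n13⇒n14  → match P3@[24:24],P7@[23:24]
[25] read 'b'  n14⇒n15
[26] read 'a'  n15⇒n16  → match P3@[26:26],P4@[23:26]
[27] read 'b'  n16⇒n9 ·f
[28] read 'b'  n9⇒n10
[29] read 'e'  n10⇒n11
[30] read 'a'  n11⇒n12  → match P2@[27:30],P3@[30:30],P7@[29:30]
[31] read 'c'  n12⇒n2 ·f  → match P0@[30:31]
[32] read 'a'  n2⇒n1 ·f  → match P3@[32:32]
[33] read 'e'  n1⇒n13 ·f
[34] read 'b'  n13⇒n9 ·f
[35] read 'b'  n9⇒n10
[36] read 'e'  n10⇒n11
[37] read 'a'  n11⇒n12  → match P2@[34:37],P3@[37:37],P7@[36:37]
[38] read 'd'  n12⇒n3 ·f
[39] read 'd'  n3⇒n17  → match P5@[38:39]
[40] read 'd'  n17⇒n17 ·f  → match P5@[39:40]
[41] read 'd'  n17⇒n17 ·f  → match P5@[40:41]
[42] read 'a'  n17⇒n1 ·f  → match P3@[42:42]
[43] read 'd'  n1⇒n3 ·f
[44] read 'a'  n3⇒n1 ·f  → match P3@[44:44]
[45] read 'c'  n1⇒n2  → match P0@[44:45]
[46] read 'b'  n2⇒n9 ·f
[47] read 'd'  n9⇒n3 ·f
[48] read 'd'  n3⇒n17  → match P5@[47:48]
[49] read 'a'  n17⇒n1 ·f  → match P3@[49:49]
[50] read 'c'  n1⇒n2  → match P0@[49:50]

Result: [[1,3],[2,0],[5,5],[6,3],[7,0],[8,3],[9,3],[22,2],[22,3],[22,7],[24,3],[24,7],[26,3],[26,4],[30,2],[30,3],[30,7],[31,0],[32,3],[37,2],[37,3],[37,7],[39,5],[40,5],[41,5],[42,3],[44,3],[45,0],[48,5],[49,3],[50,0]]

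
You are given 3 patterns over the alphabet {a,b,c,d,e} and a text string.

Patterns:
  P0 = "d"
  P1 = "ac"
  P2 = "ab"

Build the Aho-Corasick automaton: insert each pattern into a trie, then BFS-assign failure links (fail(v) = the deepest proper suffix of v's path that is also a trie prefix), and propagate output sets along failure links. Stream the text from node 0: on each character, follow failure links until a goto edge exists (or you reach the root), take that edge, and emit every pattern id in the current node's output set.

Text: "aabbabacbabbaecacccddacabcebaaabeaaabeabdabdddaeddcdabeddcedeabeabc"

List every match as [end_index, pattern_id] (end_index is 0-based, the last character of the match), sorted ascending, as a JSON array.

Build automaton:
Trie (insert patterns):
  0='ε' goto a→2 d→1
  1='d' goto ·  ←P0
  2='a' goto b→4 c→3
  3='ac' goto ·  ←P1
  4='ab' goto ·  ←P2

Failure links (BFS by depth):
  n1('d'): parent n0 fail=0; on 'd' 0 → fail=0;  out {0}∪∅={0}
  n2('a'): parent n0 fail=0; on 'a' 0 → fail=0;  out ∅∪∅=∅
  n3('ac'): parent n2 fail=0; on 'c' 0 → fail=0;  out {1}∪∅={1}
  n4('ab'): parent n2 fail=0; on 'b' 0 → fail=0;  out {2}∪∅={2}

Scan:
[0] read 'a'  n0⇒n2
[1] read 'a'  n2⇒n2 ·f
[2] read 'b'  n2⇒n4  emit P2@[1:2]
[3] read 'b'  n4⇒n0 ·f
[4] read 'a'  n0⇒n2
[5] read 'b'  n2⇒n4  emit P2@[4:5]
[6] read 'a'  n4⇒n2 ·f
[7] read 'c'  n2⇒n3  emit P1@[6:7]
[8] read 'b'  n3⇒n0 ·f
[9] read 'a'  n0⇒n2
[10] read 'b'  n2⇒n4  emit P2@[9:10]
[11] read 'b'  n4⇒n0 ·f
[12] read 'a'  n0⇒n2
[13] read 'e'  n2⇒n0 ·f
[14] read 'c'  n0⇒n0
[15] read 'a'  n0⇒n2
[16] read 'c'  n2⇒n3  emit P1@[15:16]
[17] read 'c'  n3⇒n0 ·f
[18] read 'c'  n0⇒n0
[19] read 'd'  n0⇒n1  emit P0@[19:19]
[20] read 'd'  n1⇒n1 ·f  emit P0@[20:20]
[21] read 'a'  n1⇒n2 ·f
[22] read 'c'  n2⇒n3  emit P1@[21:22]
[23] read 'a'  n3⇒n2 ·f
[24] read 'b'  n2⇒n4  emit P2@[23:24]
[25] read 'c'  n4⇒n0 ·f
[26] read 'e'  n0⇒n0
[27] read 'b'  n0⇒n0
[28] read 'a'  n0⇒n2
[29] read 'a'  n2⇒n2 ·f
[30] read 'a'  n2⇒n2 ·f
[31] read 'b'  n2⇒n4  emit P2@[30:31]
[32] read 'e'  n4⇒n0 ·f
[33] read 'a'  n0⇒n2
[34] read 'a'  n2⇒n2 ·f
[35] read 'a'  n2⇒n2 ·f
[36] read 'b'  n2⇒n4  emit P2@[35:36]
[37] read 'e'  n4⇒n0 ·f
[38] read 'a'  n0⇒n2
[39] read 'b'  n2⇒n4  emit P2@[38:39]
[40] read 'd'  n4⇒n1 ·f  emit P0@[40:40]
[41] read 'a'  n1⇒n2 ·f
[42] read 'b'  n2⇒n4  emit P2@[41:42]
[43] read 'd'  n4⇒n1 ·f  emit P0@[43:43]
[44] read 'd'  n1⇒n1 ·f  emit P0@[44:44]
[45] read 'd'  n1⇒n1 ·f  emit P0@[45:45]
[46] read 'a'  n1⇒n2 ·f
[47] read 'e'  n2⇒n0 ·f
[48] read 'd'  n0⇒n1  emit P0@[48:48]
[49] read 'd'  n1⇒n1 ·f  emit P0@[49:49]
[50] read 'c'  n1⇒n0 ·f
[51] read 'd'  n0⇒n1  emit P0@[51:51]
[52] read 'a'  n1⇒n2 ·f
[53] read 'b'  n2⇒n4  emit P2@[52:53]
[54] read 'e'  n4⇒n0 ·f
[55] read 'd'  n0⇒n1  emit P0@[55:55]
[56] read 'd'  n1⇒n1 ·f  emit P0@[56:56]
[57] read 'c'  n1⇒n0 ·f
[58] read 'e'  n0⇒n0
[59] read 'd'  n0⇒n1  emit P0@[59:59]
[60] read 'e'  n1⇒n0 ·f
[61] read 'a'  n0⇒n2
[62] read 'b'  n2⇒n4  emit P2@[61:62]
[63] read 'e'  n4⇒n0 ·f
[64] read 'a'  n0⇒n2
[65] read 'b'  n2⇒n4  emit P2@[64:65]
[66] read 'c'  n4⇒n0 ·f

All matches (sorted): [[2,2],[5,2],[7,1],[10,2],[16,1],[19,0],[20,0],[22,1],[24,2],[31,2],[36,2],[39,2],[40,0],[42,2],[43,0],[44,0],[45,0],[48,0],[49,0],[51,0],[53,2],[55,0],[56,0],[59,0],[62,2],[65,2]]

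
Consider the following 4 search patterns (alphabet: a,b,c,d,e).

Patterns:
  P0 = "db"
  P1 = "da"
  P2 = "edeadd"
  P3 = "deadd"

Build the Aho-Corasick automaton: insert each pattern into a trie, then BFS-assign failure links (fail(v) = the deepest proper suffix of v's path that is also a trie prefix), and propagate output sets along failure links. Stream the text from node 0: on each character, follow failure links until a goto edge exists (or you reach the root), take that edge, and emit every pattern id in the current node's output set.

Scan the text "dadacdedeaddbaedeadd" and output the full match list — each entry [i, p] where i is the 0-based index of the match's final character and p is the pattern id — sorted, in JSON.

Build automaton:
Trie (insert patterns):
  0='ε' goto d→1 e→4
  1='d' goto a→3 b→2 e→10
  2='db' goto ·  [P0 ends]
  3='da' goto ·  [P1 ends]
  4='e' goto d→5
  5='ed' goto e→6
  6='ede' goto a→7
  7='edea' goto d→8
  8='edead' goto d→9
  9='edeadd' goto ·  [P2 ends]
  10='de' goto a→11
  11='dea' goto d→12
  12='dead' goto d→13
  13='deadd' goto ·  [P3 ends]

Failure links (BFS by depth):
  fail(1) 'd': from fail(0)=0 chase 'd': 0 ⇒ 0;  out=∅∪out(0)=∅
  fail(4) 'e': from fail(0)=0 chase 'e': 0 ⇒ 0;  out=∅∪out(0)=∅
  fail(2) 'db': from fail(1)=0 chase 'b': 0 ⇒ 0;  out={0}∪out(0)={0}
  fail(3) 'da': from fail(1)=0 chase 'a': 0 ⇒ 0;  out={1}∪out(0)={1}
  fail(5) 'ed': from fail(4)=0 chase 'd': 0 ⇒ 1;  out=∅∪out(1)=∅
  fail(10) 'de': from fail(1)=0 chase 'e': 0 ⇒ 4;  out=∅∪out(4)=∅
  fail(6) 'ede': from fail(5)=1 chase 'e': 1 ⇒ 10;  out=∅∪out(10)=∅
  fail(11) 'dea': from fail(10)=4 chase 'a': 4→0 ⇒ 0;  out=∅∪out(0)=∅
  fail(7) 'edea': from fail(6)=10 chase 'a': 10 ⇒ 11;  out=∅∪out(11)=∅
  fail(12) 'dead': from fail(11)=0 chase 'd': 0 ⇒ 1;  out=∅∪out(1)=∅
  fail(8) 'edead': from fail(7)=11 chase 'd': 11 ⇒ 12;  out=∅∪out(12)=∅
  fail(13) 'deadd': from fail(12)=1 chase 'd': 1→0 ⇒ 1;  out={3}∪out(1)={3}
  fail(9) 'edeadd': from fail(8)=12 chase 'd': 12 ⇒ 13;  out={2}∪out(13)={2,3}

Scan:
[0] read 'd'  n0⇒n1
[1] read 'a'  n1⇒n3  → match P1@[0:1]
[2] read 'd'  n3⇒n1 ·f
[3] read 'a'  n1⇒n3  → match P1@[2:3]
[4] read 'c'  n3⇒n0 ·f
[5] read 'd'  n0⇒n1
[6] read 'e'  n1⇒n10
[7] read 'd'  n10⇒n5 ·f
[8] read 'e'  n5⇒n6
[9] read 'a'  n6⇒n7
[10] read 'd'  n7⇒n8
[11] read 'd'  n8⇒n9  → match P2@[6:11],P3@[7:11]
[12] read 'b'  n9⇒n2 ·f  → match P0@[11:12]
[13] read 'a'  n2⇒n0 ·f
[14] read 'e'  n0⇒n4
[15] read 'd'  n4⇒n5
[16] read 'e'  n5⇒n6
[17] read 'a'  n6⇒n7
[18] read 'd'  n7⇒n8
[19] read 'd'  n8⇒n9  → match P2@[14:19],P3@[15:19]

Result: [[1,1],[3,1],[11,2],[11,3],[12,0],[19,2],[19,3]]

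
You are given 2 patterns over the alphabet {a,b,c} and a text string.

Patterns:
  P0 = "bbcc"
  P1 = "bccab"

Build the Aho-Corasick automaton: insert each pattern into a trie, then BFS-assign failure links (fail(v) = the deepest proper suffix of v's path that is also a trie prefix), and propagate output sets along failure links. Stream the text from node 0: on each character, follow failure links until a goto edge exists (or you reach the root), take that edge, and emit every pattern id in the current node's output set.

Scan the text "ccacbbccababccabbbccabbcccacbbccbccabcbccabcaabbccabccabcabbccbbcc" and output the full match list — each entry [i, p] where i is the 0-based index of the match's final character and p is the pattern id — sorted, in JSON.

Construct AC machine:
Trie nodes:
  n0 'ε': b→1
  n1 'b': b→2 c→5
  n2 'bb': c→3
  n3 'bbc': c→4
  n4 'bbcc': ·  [P0 ends]
  n5 'bc': c→6
  n6 'bcc': a→7
  n7 'bcca': b→8
  n8 'bccab': ·  [P1 ends]

Failure links (BFS by depth):
  n1('b'): parent n0 fail=0; on 'b' 0 → fail=0;  out ∅∪∅=∅
  n2('bb'): parent n1 fail=0; on 'b' 0 → fail=1;  out ∅∪∅=∅
  n5('bc'): parent n1 fail=0; on 'c' 0 → fail=0;  out ∅∪∅=∅
  n3('bbc'): parent n2 fail=1; on 'c' 1 → fail=5;  out ∅∪∅=∅
  n6('bcc'): parent n5 fail=0; on 'c' 0 → fail=0;  out ∅∪∅=∅
  n4('bbcc'): parent n3 fail=5; on 'c' 5 → fail=6;  out {0}∪∅={0}
  n7('bcca'): parent n6 fail=0; on 'a' 0 → fail=0;  out ∅∪∅=∅
  n8('bccab'): parent n7 fail=0; on 'b' 0 → fail=1;  out {1}∪∅={1}

Text stream:
[0] read 'c'  n0⇒n0
[1] read 'c'  n0⇒n0
[2] read 'a'  n0⇒n0
[3] read 'c'  n0⇒n0
[4] read 'b'  n0⇒n1
[5] read 'b'  n1⇒n2
[6] read 'c'  n2⇒n3
[7] read 'c'  n3⇒n4  ** P0@[4:7]
[8] read 'a'  n4⇒n7 ·f
[9] read 'b'  n7⇒n8  ** P1@[5:9]
[10] read 'a'  n8⇒n0 ·f
[11] read 'b'  n0⇒n1
[12] read 'c'  n1⇒n5
[13] read 'c'  n5⇒n6
[14] read 'a'  n6⇒n7
[15] read 'b'  n7⇒n8  ** P1@[11:15]
[16] read 'b'  n8⇒n2 ·f
[17] read 'b'  n2⇒n2 ·f
[18] read 'c'  n2⇒n3
[19] read 'c'  n3⇒n4  ** P0@[16:19]
[20] read 'a'  n4⇒n7 ·f
[21] read 'b'  n7⇒n8  ** P1@[17:21]
[22] read 'b'  n8⇒n2 ·f
[23] read 'c'  n2⇒n3
[24] read 'c'  n3⇒n4  ** P0@[21:24]
[25] read 'c'  n4⇒n0 ·f
[26] read 'a'  n0⇒n0
[27] read 'c'  n0⇒n0
[28] read 'b'  n0⇒n1
[29] read 'b'  n1⇒n2
[30] read 'c'  n2⇒n3
[31] read 'c'  n3⇒n4  ** P0@[28:31]
[32] read 'b'  n4⇒n1 ·f
[33] read 'c'  n1⇒n5
[34] read 'c'  n5⇒n6
[35] read 'a'  n6⇒n7
[36] read 'b'  n7⇒n8  ** P1@[32:36]
[37] read 'c'  n8⇒n5 ·f
[38] read 'b'  n5⇒n1 ·f
[39] read 'c'  n1⇒n5
[40] read 'c'  n5⇒n6
[41] read 'a'  n6⇒n7
[42] read 'b'  n7⇒n8  ** P1@[38:42]
[43] read 'c'  n8⇒n5 ·f
[44] read 'a'  n5⇒n0 ·f
[45] read 'a'  n0⇒n0
[46] read 'b'  n0⇒n1
[47] read 'b'  n1⇒n2
[48] read 'c'  n2⇒n3
[49] read 'c'  n3⇒n4  ** P0@[46:49]
[50] read 'a'  n4⇒n7 ·f
[51] read 'b'  n7⇒n8  ** P1@[47:51]
[52] read 'c'  n8⇒n5 ·f
[53] read 'c'  n5⇒n6
[54] read 'a'  n6⇒n7
[55] read 'b'  n7⇒n8  ** P1@[51:55]
[56] read 'c'  n8⇒n5 ·f
[57] read 'a'  n5⇒n0 ·f
[58] read 'b'  n0⇒n1
[59] read 'b'  n1⇒n2
[60] read 'c'  n2⇒n3
[61] read 'c'  n3⇒n4  ** P0@[58:61]
[62] read 'b'  n4⇒n1 ·f
[63] read 'b'  n1⇒n2
[64] read 'c'  n2⇒n3
[65] read 'c'  n3⇒n4  ** P0@[62:65]

Matches: [[7,0],[9,1],[15,1],[19,0],[21,1],[24,0],[31,0],[36,1],[42,1],[49,0],[51,1],[55,1],[61,0],[65,0]]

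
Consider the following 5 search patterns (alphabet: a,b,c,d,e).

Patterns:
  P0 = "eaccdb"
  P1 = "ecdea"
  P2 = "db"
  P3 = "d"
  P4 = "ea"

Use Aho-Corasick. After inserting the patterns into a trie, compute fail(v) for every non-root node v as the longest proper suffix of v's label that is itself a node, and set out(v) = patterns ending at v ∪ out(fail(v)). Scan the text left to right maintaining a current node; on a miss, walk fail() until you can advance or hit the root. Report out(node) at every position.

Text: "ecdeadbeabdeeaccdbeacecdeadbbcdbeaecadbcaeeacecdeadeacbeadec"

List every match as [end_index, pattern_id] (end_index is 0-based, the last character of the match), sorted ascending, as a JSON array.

Build automaton:
Trie (insert patterns):
  n0 'ε': d→11 e→1
  n1 'e': a→2 c→7
  n2 'ea': c→3  [P4 ends]
  n3 'eac': c→4
  n4 'eacc': d→5
  n5 'eaccd': b→6
  n6 'eaccdb': ·  [P0 ends]
  n7 'ec': d→8
  n8 'ecd': e→9
  n9 'ecde': a→10
  n10 'ecdea': ·  [P1 ends]
  n11 'd': b→12  [P3 ends]
  n12 'db': ·  [P2 ends]

Failure links (BFS by depth):
  n1('e'): parent n0 fail=0; on 'e' 0 → fail=0;  out ∅∪∅=∅
  n11('d'): parent n0 fail=0; on 'd' 0 → fail=0;  out {3}∪∅={3}
  n2('ea'): parent n1 fail=0; on 'a' 0 → fail=0;  out {4}∪∅={4}
  n7('ec'): parent n1 fail=0; on 'c' 0 → fail=0;  out ∅∪∅=∅
  n12('db'): parent n11 fail=0; on 'b' 0 → fail=0;  out {2}∪∅={2}
  n3('eac'): parent n2 fail=0; on 'c' 0 → fail=0;  out ∅∪∅=∅
  n8('ecd'): parent n7 fail=0; on 'd' 0 → fail=11;  out ∅∪{3}={3}
  n4('eacc'): parent n3 fail=0; on 'c' 0 → fail=0;  out ∅∪∅=∅
  n9('ecde'): parent n8 fail=11; on 'e' 11→0 → fail=1;  out ∅∪∅=∅
  n5('eaccd'): parent n4 fail=0; on 'd' 0 → fail=11;  out ∅∪{3}={3}
  n10('ecdea'): parent n9 fail=1; on 'a' 1 → fail=2;  out {1}∪{4}={1,4}
  n6('eaccdb'): parent n5 fail=11; on 'b' 11 → fail=12;  out {0}∪{2}={0,2}

Scan:
[0] read 'e'  n0⇒n1
[1] read 'c'  n1⇒n7
[2] read 'd'  n7⇒n8  emit P3@[2:2]
[3] read 'e'  n8⇒n9
[4] read 'a'  n9⇒n10  emit P1@[0:4],P4@[3:4]
[5] read 'd'  n10⇒n11 (fail-walked)  emit P3@[5:5]
[6] read 'b'  n11⇒n12  emit P2@[5:6]
[7] read 'e'  n12⇒n1 (fail-walked)
[8] read 'a'  n1⇒n2  emit P4@[7:8]
[9] read 'b'  n2⇒n0 (fail-walked)
[10] read 'd'  n0⇒n11  emit P3@[10:10]
[11] read 'e'  n11⇒n1 (fail-walked)
[12] read 'e'  n1⇒n1 (fail-walked)
[13] read 'a'  n1⇒n2  emit P4@[12:13]
[14] read 'c'  n2⇒n3
[15] read 'c'  n3⇒n4
[16] read 'd'  n4⇒n5  emit P3@[16:16]
[17] read 'b'  n5⇒n6  emit P0@[12:17],P2@[16:17]
[18] read 'e'  n6⇒n1 (fail-walked)
[19] read 'a'  n1⇒n2  emit P4@[18:19]
[20] read 'c'  n2⇒n3
[21] read 'e'  n3⇒n1 (fail-walked)
[22] read 'c'  n1⇒n7
[23] read 'd'  n7⇒n8  emit P3@[23:23]
[24] read 'e'  n8⇒n9
[25] read 'a'  n9⇒n10  emit P1@[21:25],P4@[24:25]
[26] read 'd'  n10⇒n11 (fail-walked)  emit P3@[26:26]
[27] read 'b'  n11⇒n12  emit P2@[26:27]
[28] read 'b'  n12⇒n0 (fail-walked)
[29] read 'c'  n0⇒n0
[30] read 'd'  n0⇒n11  emit P3@[30:30]
[31] read 'b'  n11⇒n12  emit P2@[30:31]
[32] read 'e'  n12⇒n1 (fail-walked)
[33] read 'a'  n1⇒n2  emit P4@[32:33]
[34] read 'e'  n2⇒n1 (fail-walked)
[35] read 'c'  n1⇒n7
[36] read 'a'  n7⇒n0 (fail-walked)
[37] read 'd'  n0⇒n11  emit P3@[37:37]
[38] read 'b'  n11⇒n12  emit P2@[37:38]
[39] read 'c'  n12⇒n0 (fail-walked)
[40] read 'a'  n0⇒n0
[41] read 'e'  n0⇒n1
[42] read 'e'  n1⇒n1 (fail-walked)
[43] read 'a'  n1⇒n2  emit P4@[42:43]
[44] read 'c'  n2⇒n3
[45] read 'e'  n3⇒n1 (fail-walked)
[46] read 'c'  n1⇒n7
[47] read 'd'  n7⇒n8  emit P3@[47:47]
[48] read 'e'  n8⇒n9
[49] read 'a'  n9⇒n10  emit P1@[45:49],P4@[48:49]
[50] read 'd'  n10⇒n11 (fail-walked)  emit P3@[50:50]
[51] read 'e'  n11⇒n1 (fail-walked)
[52] read 'a'  n1⇒n2  emit P4@[51:52]
[53] read 'c'  n2⇒n3
[54] read 'b'  n3⇒n0 (fail-walked)
[55] read 'e'  n0⇒n1
[56] read 'a'  n1⇒n2  emit P4@[55:56]
[57] read 'd'  n2⇒n11 (fail-walked)  emit P3@[57:57]
[58] read 'e'  n11⇒n1 (fail-walked)
[59] read 'c'  n1⇒n7

Result: [[2,3],[4,1],[4,4],[5,3],[6,2],[8,4],[10,3],[13,4],[16,3],[17,0],[17,2],[19,4],[23,3],[25,1],[25,4],[26,3],[27,2],[30,3],[31,2],[33,4],[37,3],[38,2],[43,4],[47,3],[49,1],[49,4],[50,3],[52,4],[56,4],[57,3]]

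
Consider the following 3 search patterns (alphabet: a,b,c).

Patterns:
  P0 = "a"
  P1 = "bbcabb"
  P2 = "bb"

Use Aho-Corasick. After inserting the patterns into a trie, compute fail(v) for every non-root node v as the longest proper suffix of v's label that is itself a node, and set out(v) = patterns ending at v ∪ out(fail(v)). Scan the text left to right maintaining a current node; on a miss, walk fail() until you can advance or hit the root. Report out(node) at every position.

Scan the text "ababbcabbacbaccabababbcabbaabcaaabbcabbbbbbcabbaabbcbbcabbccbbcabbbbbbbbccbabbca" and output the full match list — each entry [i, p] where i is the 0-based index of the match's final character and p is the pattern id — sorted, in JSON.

Build automaton:
Trie nodes:
  0='ε' goto a→1 b→2
  1='a' goto ·  ←P0
  2='b' goto b→3
  3='bb' goto c→4  ←P2
  4='bbc' goto a→5
  5='bbca' goto b→6
  6='bbcab' goto b→7
  7='bbcabb' goto ·  ←P1

BFS fail/out derivation:
  n1('a'): parent n0 fail=0; on 'a' 0 → fail=0;  out {0}∪∅={0}
  n2('b'): parent n0 fail=0; on 'b' 0 → fail=0;  out ∅∪∅=∅
  n3('bb'): parent n2 fail=0; on 'b' 0 → fail=2;  out {2}∪∅={2}
  n4('bbc'): parent n3 fail=2; on 'c' 2→0 → fail=0;  out ∅∪∅=∅
  n5('bbca'): parent n4 fail=0; on 'a' 0 → fail=1;  out ∅∪{0}={0}
  n6('bbcab'): parent n5 fail=1; on 'b' 1→0 → fail=2;  out ∅∪∅=∅
  n7('bbcabb'): parent n6 fail=2; on 'b' 2 → fail=3;  out {1}∪{2}={1,2}

Scan:
i=0 'a': node 0→1  → match P0@[0:0]
i=1 'b': node 1→2 (fail-walked)
i=2 'a': node 2→1 (fail-walked)  → match P0@[2:2]
i=3 'b': node 1→2 (fail-walked)
i=4 'b': node 2→3  → match P2@[3:4]
i=5 'c': node 3→4
i=6 'a': node 4→5  → match P0@[6:6]
i=7 'b': node 5→6
i=8 'b': node 6→7  → match P1@[3:8],P2@[7:8]
i=9 'a': node 7→1 (fail-walked)  → match P0@[9:9]
i=10 'c': node 1→0 (fail-walked)
i=11 'b': node 0→2
i=12 'a': node 2→1 (fail-walked)  → match P0@[12:12]
i=13 'c': node 1→0 (fail-walked)
i=14 'c': node 0→0
i=15 'a': node 0→1  → match P0@[15:15]
i=16 'b': node 1→2 (fail-walked)
i=17 'a': node 2→1 (fail-walked)  → match P0@[17:17]
i=18 'b': node 1→2 (fail-walked)
i=19 'a': node 2→1 (fail-walked)  → match P0@[19:19]
i=20 'b': node 1→2 (fail-walked)
i=21 'b': node 2→3  → match P2@[20:21]
i=22 'c': node 3→4
i=23 'a': node 4→5  → match P0@[23:23]
i=24 'b': node 5→6
i=25 'b': node 6→7  → match P1@[20:25],P2@[24:25]
i=26 'a': node 7→1 (fail-walked)  → match P0@[26:26]
i=27 'a': node 1→1 (fail-walked)  → match P0@[27:27]
i=28 'b': node 1→2 (fail-walked)
i=29 'c': node 2→0 (fail-walked)
i=30 'a': node 0→1  → match P0@[30:30]
i=31 'a': node 1→1 (fail-walked)  → match P0@[31:31]
i=32 'a': node 1→1 (fail-walked)  → match P0@[32:32]
i=33 'b': node 1→2 (fail-walked)
i=34 'b': node 2→3  → match P2@[33:34]
i=35 'c': node 3→4
i=36 'a': node 4→5  → match P0@[36:36]
i=37 'b': node 5→6
i=38 'b': node 6→7  → match P1@[33:38],P2@[37:38]
i=39 'b': node 7→3 (fail-walked)  → match P2@[38:39]
i=40 'b': node 3→3 (fail-walked)  → match P2@[39:40]
i=41 'b': node 3→3 (fail-walked)  → match P2@[40:41]
i=42 'b': node 3→3 (fail-walked)  → match P2@[41:42]
i=43 'c': node 3→4
i=44 'a': node 4→5  → match P0@[44:44]
i=45 'b': node 5→6
i=46 'b': node 6→7  → match P1@[41:46],P2@[45:46]
i=47 'a': node 7→1 (fail-walked)  → match P0@[47:47]
i=48 'a': node 1→1 (fail-walked)  → match P0@[48:48]
i=49 'b': node 1→2 (fail-walked)
i=50 'b': node 2→3  → match P2@[49:50]
i=51 'c': node 3→4
i=52 'b': node 4→2 (fail-walked)
i=53 'b': node 2→3  → match P2@[52:53]
i=54 'c': node 3→4
i=55 'a': node 4→5  → match P0@[55:55]
i=56 'b': node 5→6
i=57 'b': node 6→7  → match P1@[52:57],P2@[56:57]
i=58 'c': node 7→4 (fail-walked)
i=59 'c': node 4→0 (fail-walked)
i=60 'b': node 0→2
i=61 'b': node 2→3  → match P2@[60:61]
i=62 'c': node 3→4
i=63 'a': node 4→5  → match P0@[63:63]
i=64 'b': node 5→6
i=65 'b': node 6→7  → match P1@[60:65],P2@[64:65]
i=66 'b': node 7→3 (fail-walked)  → match P2@[65:66]
i=67 'b': node 3→3 (fail-walked)  → match P2@[66:67]
i=68 'b': node 3→3 (fail-walked)  → match P2@[67:68]
i=69 'b': node 3→3 (fail-walked)  → match P2@[68:69]
i=70 'b': node 3→3 (fail-walked)  → match P2@[69:70]
i=71 'b': node 3→3 (fail-walked)  → match P2@[70:71]
i=72 'c': node 3→4
i=73 'c': node 4→0 (fail-walked)
i=74 'b': node 0→2
i=75 'a': node 2→1 (fail-walked)  → match P0@[75:75]
i=76 'b': node 1→2 (fail-walked)
i=77 'b': node 2→3  → match P2@[76:77]
i=78 'c': node 3→4
i=79 'a': node 4→5  → match P0@[79:79]

Result: [[0,0],[2,0],[4,2],[6,0],[8,1],[8,2],[9,0],[12,0],[15,0],[17,0],[19,0],[21,2],[23,0],[25,1],[25,2],[26,0],[27,0],[30,0],[31,0],[32,0],[34,2],[36,0],[38,1],[38,2],[39,2],[40,2],[41,2],[42,2],[44,0],[46,1],[46,2],[47,0],[48,0],[50,2],[53,2],[55,0],[57,1],[57,2],[61,2],[63,0],[65,1],[65,2],[66,2],[67,2],[68,2],[69,2],[70,2],[71,2],[75,0],[77,2],[79,0]]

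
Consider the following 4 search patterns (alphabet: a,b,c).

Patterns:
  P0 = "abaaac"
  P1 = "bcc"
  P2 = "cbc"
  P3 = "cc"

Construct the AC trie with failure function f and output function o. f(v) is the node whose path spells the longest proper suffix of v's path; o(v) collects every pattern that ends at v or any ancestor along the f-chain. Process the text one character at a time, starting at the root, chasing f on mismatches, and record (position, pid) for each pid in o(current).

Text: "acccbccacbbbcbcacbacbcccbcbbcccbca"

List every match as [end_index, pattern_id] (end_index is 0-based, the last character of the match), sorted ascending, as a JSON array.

Build:
Trie nodes:
  0='ε' goto a→1 b→7 c→10
  1='a' goto b→2
  2='ab' goto a→3
  3='aba' goto a→4
  4='abaa' goto a→5
  5='abaaa' goto c→6
  6='abaaac' goto ·  ←P0
  7='b' goto c→8
  8='bc' goto c→9
  9='bcc' goto ·  ←P1
  10='c' goto b→11 c→13
  11='cb' goto c→12
  12='cbc' goto ·  ←P2
  13='cc' goto ·  ←P3

BFS fail/out derivation:
  fail(1) 'a': from fail(0)=0 chase 'a': 0 ⇒ 0;  out=∅∪out(0)=∅
  fail(7) 'b': from fail(0)=0 chase 'b': 0 ⇒ 0;  out=∅∪out(0)=∅
  fail(10) 'c': from fail(0)=0 chase 'c': 0 ⇒ 0;  out=∅∪out(0)=∅
  fail(2) 'ab': from fail(1)=0 chase 'b': 0 ⇒ 7;  out=∅∪out(7)=∅
  fail(8) 'bc': from fail(7)=0 chase 'c': 0 ⇒ 10;  out=∅∪out(10)=∅
  fail(11) 'cb': from fail(10)=0 chase 'b': 0 ⇒ 7;  out=∅∪out(7)=∅
  fail(13) 'cc': from fail(10)=0 chase 'c': 0 ⇒ 10;  out={3}∪out(10)={3}
  fail(3) 'aba': from fail(2)=7 chase 'a': 7→0 ⇒ 1;  out=∅∪out(1)=∅
  fail(9) 'bcc': from fail(8)=10 chase 'c': 10 ⇒ 13;  out={1}∪out(13)={1,3}
  fail(12) 'cbc': from fail(11)=7 chase 'c': 7 ⇒ 8;  out={2}∪out(8)={2}
  fail(4) 'abaa': from fail(3)=1 chase 'a': 1→0 ⇒ 1;  out=∅∪out(1)=∅
  fail(5) 'abaaa': from fail(4)=1 chase 'a': 1→0 ⇒ 1;  out=∅∪out(1)=∅
  fail(6) 'abaaac': from fail(5)=1 chase 'c': 1→0 ⇒ 10;  out={0}∪out(10)={0}

Text stream:
i=0 'a': node 0→1
i=1 'c': node 1→10 (via fail)
i=2 'c': node 10→13  ** P3@[1:2]
i=3 'c': node 13→13 (via fail)  ** P3@[2:3]
i=4 'b': node 13→11 (via fail)
i=5 'c': node 11→12  ** P2@[3:5]
i=6 'c': node 12→9 (via fail)  ** P1@[4:6],P3@[5:6]
i=7 'a': node 9→1 (via fail)
i=8 'c': node 1→10 (via fail)
i=9 'b': node 10→11
i=10 'b': node 11→7 (via fail)
i=11 'b': node 7→7 (via fail)
i=12 'c': node 7→8
i=13 'b': node 8→11 (via fail)
i=14 'c': node 11→12  ** P2@[12:14]
i=15 'a': node 12→1 (via fail)
i=16 'c': node 1→10 (via fail)
i=17 'b': node 10→11
i=18 'a': node 11→1 (via fail)
i=19 'c': node 1→10 (via fail)
i=20 'b': node 10→11
i=21 'c': node 11→12  ** P2@[19:21]
i=22 'c': node 12→9 (via fail)  ** P1@[20:22],P3@[21:22]
i=23 'c': node 9→13 (via fail)  ** P3@[22:23]
i=24 'b': node 13→11 (via fail)
i=25 'c': node 11→12  ** P2@[23:25]
i=26 'b': node 12→11 (via fail)
i=27 'b': node 11→7 (via fail)
i=28 'c': node 7→8
i=29 'c': node 8→9  ** P1@[27:29],P3@[28:29]
i=30 'c': node 9→13 (via fail)  ** P3@[29:30]
i=31 'b': node 13→11 (via fail)
i=32 'c': node 11→12  ** P2@[30:32]
i=33 'a': node 12→1 (via fail)

Matches: [[2,3],[3,3],[5,2],[6,1],[6,3],[14,2],[21,2],[22,1],[22,3],[23,3],[25,2],[29,1],[29,3],[30,3],[32,2]]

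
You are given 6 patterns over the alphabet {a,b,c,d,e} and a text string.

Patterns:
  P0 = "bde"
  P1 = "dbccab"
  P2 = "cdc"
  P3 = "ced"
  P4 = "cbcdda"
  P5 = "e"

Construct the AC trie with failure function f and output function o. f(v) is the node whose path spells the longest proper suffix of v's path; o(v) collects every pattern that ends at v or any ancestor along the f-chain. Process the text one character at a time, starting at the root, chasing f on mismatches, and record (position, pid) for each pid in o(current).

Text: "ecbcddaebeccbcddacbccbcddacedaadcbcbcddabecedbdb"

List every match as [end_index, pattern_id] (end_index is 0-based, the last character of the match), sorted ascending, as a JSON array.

Build automaton:
Trie (insert patterns):
  n0 'ε': b→1 c→10 d→4 e→20
  n1 'b': d→2
  n2 'bd': e→3
  n3 'bde': ·  [P0 ends]
  n4 'd': b→5
  n5 'db': c→6
  n6 'dbc': c→7
  n7 'dbcc': a→8
  n8 'dbcca': b→9
  n9 'dbccab': ·  [P1 ends]
  n10 'c': b→15 d→11 e→13
  n11 'cd': c→12
  n12 'cdc': ·  [P2 ends]
  n13 'ce': d→14
  n14 'ced': ·  [P3 ends]
  n15 'cb': c→16
  n16 'cbc': d→17
  n17 'cbcd': d→18
  n18 'cbcdd': a→19
  n19 'cbcdda': ·  [P4 ends]
  n20 'e': ·  [P5 ends]

BFS fail/out derivation:
  fail(1) 'b': from fail(0)=0 chase 'b': 0 ⇒ 0;  out=∅∪out(0)=∅
  fail(4) 'd': from fail(0)=0 chase 'd': 0 ⇒ 0;  out=∅∪out(0)=∅
  fail(10) 'c': from fail(0)=0 chase 'c': 0 ⇒ 0;  out=∅∪out(0)=∅
  fail(20) 'e': from fail(0)=0 chase 'e': 0 ⇒ 0;  out={5}∪out(0)={5}
  fail(2) 'bd': from fail(1)=0 chase 'd': 0 ⇒ 4;  out=∅∪out(4)=∅
  fail(5) 'db': from fail(4)=0 chase 'b': 0 ⇒ 1;  out=∅∪out(1)=∅
  fail(11) 'cd': from fail(10)=0 chase 'd': 0 ⇒ 4;  out=∅∪out(4)=∅
  fail(13) 'ce': from fail(10)=0 chase 'e': 0 ⇒ 20;  out=∅∪out(20)={5}
  fail(15) 'cb': from fail(10)=0 chase 'b': 0 ⇒ 1;  out=∅∪out(1)=∅
  fail(3) 'bde': from fail(2)=4 chase 'e': 4→0 ⇒ 20;  out={0}∪out(20)={0,5}
  fail(6) 'dbc': from fail(5)=1 chase 'c': 1→0 ⇒ 10;  out=∅∪out(10)=∅
  fail(12) 'cdc': from fail(11)=4 chase 'c': 4→0 ⇒ 10;  out={2}∪out(10)={2}
  fail(14) 'ced': from fail(13)=20 chase 'd': 20→0 ⇒ 4;  out={3}∪out(4)={3}
  fail(16) 'cbc': from fail(15)=1 chase 'c': 1→0 ⇒ 10;  out=∅∪out(10)=∅
  fail(7) 'dbcc': from fail(6)=10 chase 'c': 10→0 ⇒ 10;  out=∅∪out(10)=∅
  fail(17) 'cbcd': from fail(16)=10 chase 'd': 10 ⇒ 11;  out=∅∪out(11)=∅
  fail(8) 'dbcca': from fail(7)=10 chase 'a': 10→0 ⇒ 0;  out=∅∪out(0)=∅
  fail(18) 'cbcdd': from fail(17)=11 chase 'd': 11→4→0 ⇒ 4;  out=∅∪out(4)=∅
  fail(9) 'dbccab': from fail(8)=0 chase 'b': 0 ⇒ 1;  out={1}∪out(1)={1}
  fail(19) 'cbcdda': from fail(18)=4 chase 'a': 4→0 ⇒ 0;  out={4}∪out(0)={4}

Text stream:
i=0 'e': node 0→20  ** P5@[0:0]
i=1 'c': node 20→10 (via fail)
i=2 'b': node 10→15
i=3 'c': node 15→16
i=4 'd': node 16→17
i=5 'd': node 17→18
i=6 'a': node 18→19  ** P4@[1:6]
i=7 'e': node 19→20 (via fail)  ** P5@[7:7]
i=8 'b': node 20→1 (via fail)
i=9 'e': node 1→20 (via fail)  ** P5@[9:9]
i=10 'c': node 20→10 (via fail)
i=11 'c': node 10→10 (via fail)
i=12 'b': node 10→15
i=13 'c': node 15→16
i=14 'd': node 16→17
i=15 'd': node 17→18
i=16 'a': node 18→19  ** P4@[11:16]
i=17 'c': node 19→10 (via fail)
i=18 'b': node 10→15
i=19 'c': node 15→16
i=20 'c': node 16→10 (via fail)
i=21 'b': node 10→15
i=22 'c': node 15→16
i=23 'd': node 16→17
i=24 'd': node 17→18
i=25 'a': node 18→19  ** P4@[20:25]
i=26 'c': node 19→10 (via fail)
i=27 'e': node 10→13  ** P5@[27:27]
i=28 'd': node 13→14  ** P3@[26:28]
i=29 'a': node 14→0 (via fail)
i=30 'a': node 0→0
i=31 'd': node 0→4
i=32 'c': node 4→10 (via fail)
i=33 'b': node 10→15
i=34 'c': node 15→16
i=35 'b': node 16→15 (via fail)
i=36 'c': node 15→16
i=37 'd': node 16→17
i=38 'd': node 17→18
i=39 'a': node 18→19  ** P4@[34:39]
i=40 'b': node 19→1 (via fail)
i=41 'e': node 1→20 (via fail)  ** P5@[41:41]
i=42 'c': node 20→10 (via fail)
i=43 'e': node 10→13  ** P5@[43:43]
i=44 'd': node 13→14  ** P3@[42:44]
i=45 'b': node 14→5 (via fail)
i=46 'd': node 5→2 (via fail)
i=47 'b': node 2→5 (via fail)

Result: [[0,5],[6,4],[7,5],[9,5],[16,4],[25,4],[27,5],[28,3],[39,4],[41,5],[43,5],[44,3]]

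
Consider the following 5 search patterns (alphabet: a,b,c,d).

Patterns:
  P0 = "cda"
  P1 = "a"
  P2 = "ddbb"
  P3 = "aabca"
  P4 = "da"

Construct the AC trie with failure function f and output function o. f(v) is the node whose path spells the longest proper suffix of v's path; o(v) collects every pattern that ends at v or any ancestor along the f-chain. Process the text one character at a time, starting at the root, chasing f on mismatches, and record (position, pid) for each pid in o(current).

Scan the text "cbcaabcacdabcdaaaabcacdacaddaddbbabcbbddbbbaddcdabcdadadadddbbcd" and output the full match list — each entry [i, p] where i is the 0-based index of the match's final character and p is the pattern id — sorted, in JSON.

Build:
Trie (insert patterns):
  n0 'ε': a→4 c→1 d→5
  n1 'c': d→2
  n2 'cd': a→3
  n3 'cda': ·  [P0 ends]
  n4 'a': a→9  [P1 ends]
  n5 'd': a→13 d→6
  n6 'dd': b→7
  n7 'ddb': b→8
  n8 'ddbb': ·  [P2 ends]
  n9 'aa': b→10
  n10 'aab': c→11
  n11 'aabc': a→12
  n12 'aabca': ·  [P3 ends]
  n13 'da': ·  [P4 ends]

Failure links (BFS by depth):
  n1('c'): parent n0 fail=0; on 'c' 0 → fail=0;  out ∅∪∅=∅
  n4('a'): parent n0 fail=0; on 'a' 0 → fail=0;  out {1}∪∅={1}
  n5('d'): parent n0 fail=0; on 'd' 0 → fail=0;  out ∅∪∅=∅
  n2('cd'): parent n1 fail=0; on 'd' 0 → fail=5;  out ∅∪∅=∅
  n6('dd'): parent n5 fail=0; on 'd' 0 → fail=5;  out ∅∪∅=∅
  n9('aa'): parent n4 fail=0; on 'a' 0 → fail=4;  out ∅∪{1}={1}
  n13('da'): parent n5 fail=0; on 'a' 0 → fail=4;  out {4}∪{1}={1,4}
  n3('cda'): parent n2 fail=5; on 'a' 5 → fail=13;  out {0}∪{1,4}={0,1,4}
  n7('ddb'): parent n6 fail=5; on 'b' 5→0 → fail=0;  out ∅∪∅=∅
  n10('aab'): parent n9 fail=4; on 'b' 4→0 → fail=0;  out ∅∪∅=∅
  n8('ddbb'): parent n7 fail=0; on 'b' 0 → fail=0;  out {2}∪∅={2}
  n11('aabc'): parent n10 fail=0; on 'c' 0 → fail=1;  out ∅∪∅=∅
  n12('aabca'): parent n11 fail=1; on 'a' 1→0 → fail=4;  out {3}∪{1}={1,3}

Run:
[0] read 'c'  n0⇒n1
[1] read 'b'  n1⇒n0 (via fail)
[2] read 'c'  n0⇒n1
[3] read 'a'  n1⇒n4 (via fail)  → match P1@[3:3]
[4] read 'a'  n4⇒n9  → match P1@[4:4]
[5] read 'b'  n9⇒n10
[6] read 'c'  n10⇒n11
[7] read 'a'  n11⇒n12  → match P1@[7:7],P3@[3:7]
[8] read 'c'  n12⇒n1 (via fail)
[9] read 'd'  n1⇒n2
[10] read 'a'  n2⇒n3  → match P0@[8:10],P1@[10:10],P4@[9:10]
[11] read 'b'  n3⇒n0 (via fail)
[12] read 'c'  n0⇒n1
[13] read 'd'  n1⇒n2
[14] read 'a'  n2⇒n3  → match P0@[12:14],P1@[14:14],P4@[13:14]
[15] read 'a'  n3⇒n9 (via fail)  → match P1@[15:15]
[16] read 'a'  n9⇒n9 (via fail)  → match P1@[16:16]
[17] read 'a'  n9⇒n9 (via fail)  → match P1@[17:17]
[18] read 'b'  n9⇒n10
[19] read 'c'  n10⇒n11
[20] read 'a'  n11⇒n12  → match P1@[20:20],P3@[16:20]
[21] read 'c'  n12⇒n1 (via fail)
[22] read 'd'  n1⇒n2
[23] read 'a'  n2⇒n3  → match P0@[21:23],P1@[23:23],P4@[22:23]
[24] read 'c'  n3⇒n1 (via fail)
[25] read 'a'  n1⇒n4 (via fail)  → match P1@[25:25]
[26] read 'd'  n4⇒n5 (via fail)
[27] read 'd'  n5⇒n6
[28] read 'a'  n6⇒n13 (via fail)  → match P1@[28:28],P4@[27:28]
[29] read 'd'  n13⇒n5 (via fail)
[30] read 'd'  n5⇒n6
[31] read 'b'  n6⇒n7
[32] read 'b'  n7⇒n8  → match P2@[29:32]
[33] read 'a'  n8⇒n4 (via fail)  → match P1@[33:33]
[34] read 'b'  n4⇒n0 (via fail)
[35] read 'c'  n0⇒n1
[36] read 'b'  n1⇒n0 (via fail)
[37] read 'b'  n0⇒n0
[38] read 'd'  n0⇒n5
[39] read 'd'  n5⇒n6
[40] read 'b'  n6⇒n7
[41] read 'b'  n7⇒n8  → match P2@[38:41]
[42] read 'b'  n8⇒n0 (via fail)
[43] read 'a'  n0⇒n4  → match P1@[43:43]
[44] read 'd'  n4⇒n5 (via fail)
[45] read 'd'  n5⇒n6
[46] read 'c'  n6⇒n1 (via fail)
[47] read 'd'  n1⇒n2
[48] read 'a'  n2⇒n3  → match P0@[46:48],P1@[48:48],P4@[47:48]
[49] read 'b'  n3⇒n0 (via fail)
[50] read 'c'  n0⇒n1
[51] read 'd'  n1⇒n2
[52] read 'a'  n2⇒n3  → match P0@[50:52],P1@[52:52],P4@[51:52]
[53] read 'd'  n3⇒n5 (via fail)
[54] read 'a'  n5⇒n13  → match P1@[54:54],P4@[53:54]
[55] read 'd'  n13⇒n5 (via fail)
[56] read 'a'  n5⇒n13  → match P1@[56:56],P4@[55:56]
[57] read 'd'  n13⇒n5 (via fail)
[58] read 'd'  n5⇒n6
[59] read 'd'  n6⇒n6 (via fail)
[60] read 'b'  n6⇒n7
[61] read 'b'  n7⇒n8  → match P2@[58:61]
[62] read 'c'  n8⇒n1 (via fail)
[63] read 'd'  n1⇒n2

Matches: [[3,1],[4,1],[7,1],[7,3],[10,0],[10,1],[10,4],[14,0],[14,1],[14,4],[15,1],[16,1],[17,1],[20,1],[20,3],[23,0],[23,1],[23,4],[25,1],[28,1],[28,4],[32,2],[33,1],[41,2],[43,1],[48,0],[48,1],[48,4],[52,0],[52,1],[52,4],[54,1],[54,4],[56,1],[56,4],[61,2]]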